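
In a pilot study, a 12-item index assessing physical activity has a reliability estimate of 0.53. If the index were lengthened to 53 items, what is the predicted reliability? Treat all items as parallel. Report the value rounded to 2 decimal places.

0.83

n = 53/12 = 4.4167
By Spearman-Brown, r_new = n r / (1 + (n − 1) r).
r_new = 4.4167·0.53 / [1 + (4.4167 − 1)·0.53]
     = 2.3409 / 2.8109 = 0.8328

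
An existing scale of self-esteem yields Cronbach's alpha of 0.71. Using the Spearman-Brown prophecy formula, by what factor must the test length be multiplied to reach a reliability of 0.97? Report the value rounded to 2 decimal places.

n = 0.97(1 − 0.71) / [0.71(1 − 0.97)]
n = 0.2813 / 0.0213 ≈ 13.2066

13.21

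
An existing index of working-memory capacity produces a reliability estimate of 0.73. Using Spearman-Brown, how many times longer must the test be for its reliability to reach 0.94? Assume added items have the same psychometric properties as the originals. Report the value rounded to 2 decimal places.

5.79

Rearranging the Spearman-Brown formula for n,
n = r*(1 − r) / [ r (1 − r*) ]
n = [0.94 × 0.27] / [0.73 × 0.06]
n = 0.2538 / 0.0438 ≈ 5.7945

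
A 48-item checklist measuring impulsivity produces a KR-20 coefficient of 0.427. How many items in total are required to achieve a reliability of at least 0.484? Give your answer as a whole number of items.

Rearranging the Spearman-Brown formula for n,
n = r*(1 − r) / [ r (1 − r*) ]
n = [0.484 × 0.573] / [0.427 × 0.516]
n = 0.277332 / 0.220332 ≈ 1.2587
1.2587 × 48 = 60.42 → 61 items

61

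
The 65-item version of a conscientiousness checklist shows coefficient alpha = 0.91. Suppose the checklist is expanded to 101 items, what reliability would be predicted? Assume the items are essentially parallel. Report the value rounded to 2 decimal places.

0.94

The new length is 101/65 = 1.5538 times the old.
r_new = 1.5538·0.91 / [1 + (1.5538 − 1)·0.91]
     = 1.4140 / 1.5040 = 0.9402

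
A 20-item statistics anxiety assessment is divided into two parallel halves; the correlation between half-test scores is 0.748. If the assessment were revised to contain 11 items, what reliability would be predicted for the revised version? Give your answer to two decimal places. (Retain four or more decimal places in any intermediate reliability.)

Spearman-Brown correction (n = 2): r_full = 2·0.748/(1 + 0.748) = 0.8558
Then adjust to 11 items: n = 11/20 = 0.5500
r_new = n·r_full / (1 + (n − 1)·r_full) = 0.4707 / 0.6149 ≈ 0.7655

0.77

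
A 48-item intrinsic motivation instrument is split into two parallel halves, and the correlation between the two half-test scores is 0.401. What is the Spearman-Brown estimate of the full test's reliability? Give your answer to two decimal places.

Apply the Spearman-Brown correction with n = 2:
r_full = 2(0.401) / (1 + 0.401)
r_full = 0.8020 / 1.4010 ≈ 0.5724

0.57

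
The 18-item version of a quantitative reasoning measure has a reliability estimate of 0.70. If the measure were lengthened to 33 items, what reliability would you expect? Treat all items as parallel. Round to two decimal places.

0.81

The new length is 33/18 = 1.8333 times the old.
By Spearman-Brown, r_new = n r / (1 + (n − 1) r).
r_new = 1.8333·0.70 / [1 + (1.8333 − 1)·0.70]
     = 1.2833 / 1.5833 = 0.8105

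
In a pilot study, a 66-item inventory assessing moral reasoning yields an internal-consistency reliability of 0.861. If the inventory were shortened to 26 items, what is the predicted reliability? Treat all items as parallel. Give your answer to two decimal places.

n = 26/66 = 0.3939
Spearman-Brown: r_new = n·r / (1 + (n − 1)·r)
r_new = 0.3939·0.861 / [1 + (0.3939 − 1)·0.861]
r_new = 0.3391 / 0.4781 ≈ 0.7093

0.71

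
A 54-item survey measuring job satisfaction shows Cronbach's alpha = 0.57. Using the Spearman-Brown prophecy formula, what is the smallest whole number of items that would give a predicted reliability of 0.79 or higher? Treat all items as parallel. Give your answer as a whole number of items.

154

Rearranging the Spearman-Brown formula for n,
n = r*(1 − r) / [ r (1 − r*) ]
n = 0.79(1 − 0.57) / [0.57(1 − 0.79)]
n = 0.3397 / 0.1197 ≈ 2.8379
So the test needs 2.8379 × 54 ≈ 153.25 items; rounding up, 154.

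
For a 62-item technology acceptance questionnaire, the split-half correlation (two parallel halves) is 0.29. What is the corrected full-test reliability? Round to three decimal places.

The full test is twice the length of either half (n = 2).
r_full = 2(0.29) / (1 + 0.29)
r_full = 0.5800 / 1.2900 ≈ 0.4496

0.450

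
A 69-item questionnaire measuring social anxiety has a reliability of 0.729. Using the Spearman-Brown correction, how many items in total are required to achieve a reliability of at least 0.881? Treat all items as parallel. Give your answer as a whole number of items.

190

n = [0.881 × 0.271] / [0.729 × 0.119]
  = 0.238751 / 0.086751 = 2.7521
Items needed = n × 69 = 2.7521 × 69 ≈ 189.89 → round up to 190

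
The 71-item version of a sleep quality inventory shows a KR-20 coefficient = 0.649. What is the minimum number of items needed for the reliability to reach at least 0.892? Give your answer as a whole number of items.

318

n = 0.892(1 − 0.649) / [0.649(1 − 0.892)]
n = 0.313092 / 0.070092 ≈ 4.4669
So the test needs 4.4669 × 71 ≈ 317.15 items; rounding up, 318.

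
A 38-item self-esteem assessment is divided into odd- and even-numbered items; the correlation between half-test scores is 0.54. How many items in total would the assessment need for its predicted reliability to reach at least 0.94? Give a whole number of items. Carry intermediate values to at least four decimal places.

254

Corrected full-test reliability: r_full = 2 × 0.54 / (1 + 0.54) ≈ 0.7013
n = r_tgt(1 − r_full) / [r_full(1 − r_tgt)] = 0.94 × 0.2987 / (0.7013 × 0.06) ≈ 6.6728
Items = 6.6728 × 38 ≈ 253.57 → 254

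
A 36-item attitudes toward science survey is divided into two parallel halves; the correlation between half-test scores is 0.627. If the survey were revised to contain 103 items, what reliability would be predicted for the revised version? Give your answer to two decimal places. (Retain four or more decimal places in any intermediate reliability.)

0.91

First correct the split-half correlation to full-test reliability: r_full = 2 × 0.627 / (1 + 0.627) ≈ 0.7707
Then adjust to 103 items: n = 103/36 = 2.8611
r_new = n·r_full / (1 + (n − 1)·r_full) = 2.2050 / 2.4343 ≈ 0.9058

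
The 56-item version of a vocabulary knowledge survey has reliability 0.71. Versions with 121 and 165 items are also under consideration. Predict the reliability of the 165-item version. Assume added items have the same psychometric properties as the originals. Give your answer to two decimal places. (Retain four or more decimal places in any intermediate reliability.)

Only the ratio of lengths matters: n = 165/56 = 2.9464
r_{165} = n·r / (1 + (n − 1)·r) = 2.0919 / 2.3819 ≈ 0.8782

0.88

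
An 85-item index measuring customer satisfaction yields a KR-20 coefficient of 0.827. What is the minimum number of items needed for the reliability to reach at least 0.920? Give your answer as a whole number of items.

n = [0.920 × 0.173] / [0.827 × 0.080]
  = 0.159160 / 0.066160 = 2.4057
So the test needs 2.4057 × 85 ≈ 204.48 items; rounding up, 205.

205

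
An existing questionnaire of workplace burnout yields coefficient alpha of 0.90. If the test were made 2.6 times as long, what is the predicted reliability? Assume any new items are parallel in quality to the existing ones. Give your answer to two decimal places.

0.96

r_new = (2.6 × 0.90) / (1 + (2.6 − 1) × 0.90)
r_new = 2.3400 / 2.4400 ≈ 0.9590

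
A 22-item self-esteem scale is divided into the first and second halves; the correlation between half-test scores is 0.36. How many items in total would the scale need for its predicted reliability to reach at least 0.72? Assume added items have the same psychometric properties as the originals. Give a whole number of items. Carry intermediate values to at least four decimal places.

51

r_full = 2(0.36)/(1 + 0.36) = 0.5294
Solve Spearman-Brown for n: n = 0.72(1 − 0.5294) / [0.5294(1 − 0.72)] = 2.2858
Required items = 2.2858 × 22 = 50.29, so 51 items.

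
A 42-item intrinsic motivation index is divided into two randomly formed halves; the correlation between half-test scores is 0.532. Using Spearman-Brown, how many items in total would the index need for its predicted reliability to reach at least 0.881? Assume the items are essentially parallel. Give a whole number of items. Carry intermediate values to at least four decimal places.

137

Corrected full-test reliability: r_full = 2 × 0.532 / (1 + 0.532) ≈ 0.6945
n = r_tgt(1 − r_full) / [r_full(1 − r_tgt)] = 0.881 × 0.3055 / (0.6945 × 0.119) ≈ 3.2566
Required items = 3.2566 × 42 = 136.78, so 137 items.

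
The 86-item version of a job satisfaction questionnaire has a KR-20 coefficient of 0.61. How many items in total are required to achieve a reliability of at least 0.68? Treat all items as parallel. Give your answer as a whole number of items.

Spearman-Brown solved for the length factor n:
n = r*(1 − r) / [ r (1 − r*) ]
n = 0.68 × (1 − 0.61) / [ 0.61 × (1 − 0.68) ]
n = 0.2652 / 0.1952 ≈ 1.3586
Items needed = n × 86 = 1.3586 × 86 ≈ 116.84 → round up to 117

117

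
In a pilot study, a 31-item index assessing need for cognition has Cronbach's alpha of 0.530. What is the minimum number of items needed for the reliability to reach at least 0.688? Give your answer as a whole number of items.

Spearman-Brown solved for the length factor n:
n = r_target (1 − r_old) / [ r_old (1 − r_target) ]
n = 0.688 × (1 − 0.530) / [ 0.530 × (1 − 0.688) ]
n = 0.323360 / 0.165360 ≈ 1.9555
Items needed = n × 31 = 1.9555 × 31 ≈ 60.62 → round up to 61

61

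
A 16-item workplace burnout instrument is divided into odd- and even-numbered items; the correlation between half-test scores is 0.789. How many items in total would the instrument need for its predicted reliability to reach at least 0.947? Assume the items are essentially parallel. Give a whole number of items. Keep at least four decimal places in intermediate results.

39

Corrected full-test reliability: r_full = 2 × 0.789 / (1 + 0.789) ≈ 0.8821
n = r_tgt(1 − r_full) / [r_full(1 − r_tgt)] = 0.947 × 0.1179 / (0.8821 × 0.053) ≈ 2.3882
Items = 2.3882 × 16 ≈ 38.21 → 39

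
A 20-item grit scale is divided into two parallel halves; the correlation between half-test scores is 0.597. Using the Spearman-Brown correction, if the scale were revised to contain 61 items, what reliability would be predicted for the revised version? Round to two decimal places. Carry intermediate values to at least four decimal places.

Spearman-Brown correction (n = 2): r_full = 2·0.597/(1 + 0.597) = 0.7477
Length factor from 20 to 61 items: n = 61/20 = 3.0500
r_new = n·r_full / (1 + (n − 1)·r_full) = 2.2805 / 2.5328 ≈ 0.9004

0.90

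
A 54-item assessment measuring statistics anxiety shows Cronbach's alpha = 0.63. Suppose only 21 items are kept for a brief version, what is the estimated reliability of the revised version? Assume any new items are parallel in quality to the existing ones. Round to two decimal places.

The new length is 21/54 = 0.3889 times the old.
By Spearman-Brown, r_new = n r / (1 + (n − 1) r).
r_new = 0.3889·0.63 / [1 + (0.3889 − 1)·0.63]
r_new = 0.2450 / 0.6150 ≈ 0.3984

0.40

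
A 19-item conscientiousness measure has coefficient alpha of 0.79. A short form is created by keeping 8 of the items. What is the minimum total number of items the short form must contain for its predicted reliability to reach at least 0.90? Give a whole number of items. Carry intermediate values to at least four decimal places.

Short-form reliability: n = 8/19 = 0.4211; r_8 = n·r/(1+(n−1)r) ≈ 0.6130
Then solve for n' with r_old = 0.6130, r_target = 0.90: n' = 0.90(1 − 0.6130)/[0.6130(1 − 0.90)] = 5.6819
Total items = 5.6819 × 8 = 45.46, rounded up to 46.

46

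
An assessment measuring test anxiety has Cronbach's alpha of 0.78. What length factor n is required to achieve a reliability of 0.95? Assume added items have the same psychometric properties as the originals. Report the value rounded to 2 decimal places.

5.36

Spearman-Brown solved for the length factor n:
n = r_target (1 − r_old) / [ r_old (1 − r_target) ]
n = [0.95 × 0.22] / [0.78 × 0.05]
  = 0.2090 / 0.0390 = 5.3590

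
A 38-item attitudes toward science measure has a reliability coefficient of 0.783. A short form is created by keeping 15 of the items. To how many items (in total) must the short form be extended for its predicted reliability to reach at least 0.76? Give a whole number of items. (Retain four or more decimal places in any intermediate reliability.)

34

Short-form reliability: n = 15/38 = 0.3947; r_15 = n·r/(1+(n−1)r) ≈ 0.5875
Then solve for n' with r_old = 0.5875, r_target = 0.76: n' = 0.76(1 − 0.5875)/[0.5875(1 − 0.76)] = 2.2234
Items = 2.2234 × 15 ≈ 33.35 → 34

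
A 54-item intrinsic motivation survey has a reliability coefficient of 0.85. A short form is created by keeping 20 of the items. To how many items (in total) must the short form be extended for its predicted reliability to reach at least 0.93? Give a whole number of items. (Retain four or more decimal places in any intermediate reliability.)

Short-form reliability: n = 20/54 = 0.3704; r_20 = n·r/(1+(n−1)r) ≈ 0.6773
Then solve for n' with r_old = 0.6773, r_target = 0.93: n' = 0.93(1 − 0.6773)/[0.6773(1 − 0.93)] = 6.3300
Items = 6.3300 × 20 ≈ 126.60 → 127

127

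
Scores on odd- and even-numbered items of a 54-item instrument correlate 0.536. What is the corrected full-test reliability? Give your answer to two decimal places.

r_full = 2r_hh / (1 + r_hh) = 2 × 0.536 / (1 + 0.536)
       = 1.0720 / 1.5360 = 0.6979

0.70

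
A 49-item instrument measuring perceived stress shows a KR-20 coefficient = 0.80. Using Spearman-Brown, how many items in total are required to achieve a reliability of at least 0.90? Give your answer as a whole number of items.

111

Invert Spearman-Brown to solve for n:
n = r*(1 − r) / [ r (1 − r*) ]
n = [0.90 × 0.20] / [0.80 × 0.10]
n = 0.1800 / 0.0800 ≈ 2.2500
Items needed = n × 49 = 2.2500 × 49 ≈ 110.25 → round up to 111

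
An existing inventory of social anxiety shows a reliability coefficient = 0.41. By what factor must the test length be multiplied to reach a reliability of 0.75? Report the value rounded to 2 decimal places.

4.32

Rearranging the Spearman-Brown formula for n,
n = r*(1 − r) / [ r (1 − r*) ]
n = 0.75 × (1 − 0.41) / [ 0.41 × (1 − 0.75) ]
n = 0.4425 / 0.1025 ≈ 4.3171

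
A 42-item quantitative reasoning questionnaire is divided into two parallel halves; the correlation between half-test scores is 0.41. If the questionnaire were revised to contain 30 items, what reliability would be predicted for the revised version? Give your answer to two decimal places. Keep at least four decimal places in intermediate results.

Full-test reliability from the split-half r: r_full = 2(0.41)/(1 + 0.41) = 0.5816
Length factor from 42 to 30 items: n = 30/42 = 0.7143
r_new = n·r_full / (1 + (n − 1)·r_full) = 0.4154 / 0.8338 ≈ 0.4982

0.50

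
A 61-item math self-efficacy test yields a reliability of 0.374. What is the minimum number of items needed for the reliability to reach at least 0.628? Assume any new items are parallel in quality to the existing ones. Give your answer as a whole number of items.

173

Invert Spearman-Brown to solve for n:
n = r*(1 − r) / [ r (1 − r*) ]
n = 0.628(1 − 0.374) / [0.374(1 − 0.628)]
n = 0.393128 / 0.139128 ≈ 2.8257
So the test needs 2.8257 × 61 ≈ 172.37 items; rounding up, 173.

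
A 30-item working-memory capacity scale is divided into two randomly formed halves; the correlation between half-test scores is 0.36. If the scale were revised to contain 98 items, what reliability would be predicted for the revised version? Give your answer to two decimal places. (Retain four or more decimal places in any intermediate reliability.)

0.79

Full-test reliability from the split-half r: r_full = 2(0.36)/(1 + 0.36) = 0.5294
Length factor from 30 to 98 items: n = 98/30 = 3.2667
r_new = n·r_full / (1 + (n − 1)·r_full) = 1.7294 / 2.2000 ≈ 0.7861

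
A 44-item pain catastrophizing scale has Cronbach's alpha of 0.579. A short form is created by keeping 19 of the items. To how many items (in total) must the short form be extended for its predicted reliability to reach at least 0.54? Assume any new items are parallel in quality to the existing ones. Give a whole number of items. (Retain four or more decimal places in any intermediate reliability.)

38

First, r for the 19-item form: n = 19/44 = 0.4318, so r_19 = 0.4318·0.579/(1 + (0.4318 − 1)·0.579) = 0.3726
Length factor from the short form to reach 0.54: n' = 0.54(1 − 0.3726) / [0.3726(1 − 0.54)] ≈ 1.9767
Total items = 1.9767 × 19 = 37.56, rounded up to 38.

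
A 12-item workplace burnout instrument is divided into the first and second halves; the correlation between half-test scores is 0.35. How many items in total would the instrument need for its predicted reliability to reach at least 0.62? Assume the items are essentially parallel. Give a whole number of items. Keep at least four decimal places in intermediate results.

19

r_full = 2(0.35)/(1 + 0.35) = 0.5185
Solve Spearman-Brown for n: n = 0.62(1 − 0.5185) / [0.5185(1 − 0.62)] = 1.5151
Items = 1.5151 × 12 ≈ 18.18 → 19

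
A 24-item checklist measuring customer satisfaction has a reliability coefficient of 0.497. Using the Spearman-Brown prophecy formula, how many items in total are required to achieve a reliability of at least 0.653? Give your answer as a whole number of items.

46

Invert Spearman-Brown to solve for n:
n = r*(1 − r) / [ r (1 − r*) ]
n = 0.653 × (1 − 0.497) / [ 0.497 × (1 − 0.653) ]
  = 0.328459 / 0.172459 = 1.9046
So the test needs 1.9046 × 24 ≈ 45.71 items; rounding up, 46.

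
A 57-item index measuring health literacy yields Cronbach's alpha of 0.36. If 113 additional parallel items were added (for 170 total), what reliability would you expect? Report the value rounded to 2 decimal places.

0.63

The new length is 170/57 = 2.9825 times the old.
By Spearman-Brown, r_new = n r / (1 + (n − 1) r).
r_new = (2.9825 × 0.36) / (1 + (2.9825 − 1) × 0.36)
r_new = 1.0737 / 1.7137 ≈ 0.6265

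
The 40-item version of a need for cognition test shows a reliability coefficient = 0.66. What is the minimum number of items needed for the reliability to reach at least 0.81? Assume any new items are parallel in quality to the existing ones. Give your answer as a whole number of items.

88

Spearman-Brown solved for the length factor n:
n = r_target (1 − r_old) / [ r_old (1 − r_target) ]
n = 0.81 × (1 − 0.66) / [ 0.66 × (1 − 0.81) ]
  = 0.2754 / 0.1254 = 2.1962
Items needed = n × 40 = 2.1962 × 40 ≈ 87.85 → round up to 88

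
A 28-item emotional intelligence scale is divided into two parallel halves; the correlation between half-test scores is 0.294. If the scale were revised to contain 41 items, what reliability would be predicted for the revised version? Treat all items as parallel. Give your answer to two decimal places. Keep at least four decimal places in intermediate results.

0.55

First correct the split-half correlation to full-test reliability: r_full = 2 × 0.294 / (1 + 0.294) ≈ 0.4544
Length factor from 28 to 41 items: n = 41/28 = 1.4643
r_new = n·r_full / (1 + (n − 1)·r_full) = 0.6654 / 1.2110 ≈ 0.5495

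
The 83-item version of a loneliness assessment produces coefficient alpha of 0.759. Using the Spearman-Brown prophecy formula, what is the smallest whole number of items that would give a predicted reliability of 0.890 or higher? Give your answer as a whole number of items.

214

Invert Spearman-Brown to solve for n:
n = r_target (1 − r_old) / [ r_old (1 − r_target) ]
n = 0.890 × (1 − 0.759) / [ 0.759 × (1 − 0.890) ]
n = 0.214490 / 0.083490 ≈ 2.5691
Items needed = n × 83 = 2.5691 × 83 ≈ 213.24 → round up to 214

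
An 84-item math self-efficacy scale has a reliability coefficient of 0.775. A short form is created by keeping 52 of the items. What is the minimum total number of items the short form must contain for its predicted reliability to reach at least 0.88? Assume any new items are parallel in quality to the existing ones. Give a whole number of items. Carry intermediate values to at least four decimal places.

179

Short-form reliability: n = 52/84 = 0.6190; r_52 = n·r/(1+(n−1)r) ≈ 0.6807
Length factor from the short form to reach 0.88: n' = 0.88(1 − 0.6807) / [0.6807(1 − 0.88)] ≈ 3.4399
Items = 3.4399 × 52 ≈ 178.87 → 179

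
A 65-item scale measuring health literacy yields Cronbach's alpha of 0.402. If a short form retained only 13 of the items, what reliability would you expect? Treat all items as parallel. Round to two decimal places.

The new length is 13/65 = 0.2 times the old.
r_new = (0.2 × 0.402) / (1 + (0.2 − 1) × 0.402)
r_new = 0.0804 / 0.6784 ≈ 0.1185

0.12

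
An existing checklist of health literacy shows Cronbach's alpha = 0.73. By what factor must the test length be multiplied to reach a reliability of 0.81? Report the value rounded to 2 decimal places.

n = [0.81 × 0.27] / [0.73 × 0.19]
n = 0.2187 / 0.1387 ≈ 1.5768

1.58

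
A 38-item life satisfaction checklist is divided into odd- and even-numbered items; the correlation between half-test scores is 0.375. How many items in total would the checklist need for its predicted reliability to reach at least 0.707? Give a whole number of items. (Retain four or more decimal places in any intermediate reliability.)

r_full = 2(0.375)/(1 + 0.375) = 0.5455
Solve Spearman-Brown for n: n = 0.707(1 − 0.5455) / [0.5455(1 − 0.707)] = 2.0104
Items = 2.0104 × 38 ≈ 76.40 → 77

77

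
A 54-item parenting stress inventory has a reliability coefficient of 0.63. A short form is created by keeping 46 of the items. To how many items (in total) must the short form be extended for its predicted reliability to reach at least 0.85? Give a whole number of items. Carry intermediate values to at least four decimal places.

180

Short-form reliability: n = 46/54 = 0.8519; r_46 = n·r/(1+(n−1)r) ≈ 0.5919
Then solve for n' with r_old = 0.5919, r_target = 0.85: n' = 0.85(1 − 0.5919)/[0.5919(1 − 0.85)] = 3.9070
Total items = 3.9070 × 46 = 179.72, rounded up to 180.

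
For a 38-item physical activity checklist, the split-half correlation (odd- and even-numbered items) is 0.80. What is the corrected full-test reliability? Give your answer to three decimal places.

0.889

The full test is twice the length of either half (n = 2).
r_full = 2(0.80) / (1 + 0.80)
r_full = 1.6000 / 1.8000 ≈ 0.8889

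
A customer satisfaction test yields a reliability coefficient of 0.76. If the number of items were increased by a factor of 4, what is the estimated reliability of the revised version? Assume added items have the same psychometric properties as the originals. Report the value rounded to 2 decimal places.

r_new = (4 × 0.76) / (1 + (4 − 1) × 0.76)
     = 3.0400 / 3.2800 = 0.9268

0.93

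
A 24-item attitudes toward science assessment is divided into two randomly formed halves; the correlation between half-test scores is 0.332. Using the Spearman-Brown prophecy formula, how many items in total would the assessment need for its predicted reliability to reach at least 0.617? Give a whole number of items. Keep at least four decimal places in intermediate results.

Corrected full-test reliability: r_full = 2 × 0.332 / (1 + 0.332) ≈ 0.4985
n = r_tgt(1 − r_full) / [r_full(1 − r_tgt)] = 0.617 × 0.5015 / (0.4985 × 0.383) ≈ 1.6207
Required items = 1.6207 × 24 = 38.90, so 39 items.

39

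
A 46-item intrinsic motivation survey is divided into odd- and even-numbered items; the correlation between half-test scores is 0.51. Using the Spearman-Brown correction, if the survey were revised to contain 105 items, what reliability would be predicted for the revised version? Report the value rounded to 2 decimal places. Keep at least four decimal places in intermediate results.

Full-test reliability from the split-half r: r_full = 2(0.51)/(1 + 0.51) = 0.6755
Length factor from 46 to 105 items: n = 105/46 = 2.2826
r_new = n·r_full / (1 + (n − 1)·r_full) = 1.5419 / 1.8664 ≈ 0.8261

0.83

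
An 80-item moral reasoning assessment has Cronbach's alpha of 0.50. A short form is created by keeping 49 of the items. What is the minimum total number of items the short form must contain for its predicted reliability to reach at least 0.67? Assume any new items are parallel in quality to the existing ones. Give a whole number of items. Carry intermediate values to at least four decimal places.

Short-form reliability: n = 49/80 = 0.6125; r_49 = n·r/(1+(n−1)r) ≈ 0.3798
Length factor from the short form to reach 0.67: n' = 0.67(1 − 0.3798) / [0.3798(1 − 0.67)] ≈ 3.3154
Items = 3.3154 × 49 ≈ 162.45 → 163

163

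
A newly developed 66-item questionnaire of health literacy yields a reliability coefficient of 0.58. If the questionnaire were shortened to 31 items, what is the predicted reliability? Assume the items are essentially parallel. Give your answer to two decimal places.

0.39

n = 31/66 = 0.4697
r_new = (0.4697 × 0.58) / (1 + (0.4697 − 1) × 0.58)
r_new = 0.2724 / 0.6924 ≈ 0.3934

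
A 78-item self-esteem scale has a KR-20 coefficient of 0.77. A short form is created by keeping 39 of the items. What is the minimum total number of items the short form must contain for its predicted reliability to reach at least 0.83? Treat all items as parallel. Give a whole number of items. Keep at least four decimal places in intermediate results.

First, r for the 39-item form: n = 39/78 = 0.5000, so r_39 = 0.5000·0.77/(1 + (0.5000 − 1)·0.77) = 0.6260
Then solve for n' with r_old = 0.6260, r_target = 0.83: n' = 0.83(1 − 0.6260)/[0.6260(1 − 0.83)] = 2.9169
Total items = 2.9169 × 39 = 113.76, rounded up to 114.

114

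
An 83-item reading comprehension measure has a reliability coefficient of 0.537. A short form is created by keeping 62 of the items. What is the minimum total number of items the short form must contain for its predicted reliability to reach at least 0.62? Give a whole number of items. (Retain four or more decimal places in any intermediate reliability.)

Short-form reliability: n = 62/83 = 0.7470; r_62 = n·r/(1+(n−1)r) ≈ 0.4642
Length factor from the short form to reach 0.62: n' = 0.62(1 − 0.4642) / [0.4642(1 − 0.62)] ≈ 1.8832
Items = 1.8832 × 62 ≈ 116.76 → 117

117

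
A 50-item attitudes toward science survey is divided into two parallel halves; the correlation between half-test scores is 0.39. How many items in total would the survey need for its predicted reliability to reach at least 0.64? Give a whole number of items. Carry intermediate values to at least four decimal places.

Corrected full-test reliability: r_full = 2 × 0.39 / (1 + 0.39) ≈ 0.5612
Solve Spearman-Brown for n: n = 0.64(1 − 0.5612) / [0.5612(1 − 0.64)] = 1.3900
Items = 1.3900 × 50 ≈ 69.50 → 70

70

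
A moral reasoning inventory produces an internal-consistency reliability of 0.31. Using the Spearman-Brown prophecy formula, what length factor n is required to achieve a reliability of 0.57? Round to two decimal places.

n = [0.57 × 0.69] / [0.31 × 0.43]
n = 0.3933 / 0.1333 ≈ 2.9505

2.95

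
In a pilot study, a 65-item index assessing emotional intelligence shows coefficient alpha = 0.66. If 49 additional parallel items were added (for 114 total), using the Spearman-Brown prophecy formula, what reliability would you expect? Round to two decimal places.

0.77

Length ratio n = 114/65 = 1.7538
By Spearman-Brown, r_new = n r / (1 + (n − 1) r).
r_new = (1.7538 × 0.66) / (1 + (1.7538 − 1) × 0.66)
r_new = 1.1575 / 1.4975 ≈ 0.7730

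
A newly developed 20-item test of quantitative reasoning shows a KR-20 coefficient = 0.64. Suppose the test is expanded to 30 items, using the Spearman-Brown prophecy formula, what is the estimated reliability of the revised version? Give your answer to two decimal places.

0.73

n = 30/20 = 1.5
Spearman-Brown: r_new = n·r / (1 + (n − 1)·r)
r_new = 1.5·0.64 / [1 + (1.5 − 1)·0.64]
     = 0.9600 / 1.3200 = 0.7273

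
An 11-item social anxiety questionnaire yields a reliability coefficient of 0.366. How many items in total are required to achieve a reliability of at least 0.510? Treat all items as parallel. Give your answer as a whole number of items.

20

Rearranging the Spearman-Brown formula for n,
n = r*(1 − r) / [ r (1 − r*) ]
n = 0.510 × (1 − 0.366) / [ 0.366 × (1 − 0.510) ]
n = 0.323340 / 0.179340 ≈ 1.8029
Items needed = n × 11 = 1.8029 × 11 ≈ 19.83 → round up to 20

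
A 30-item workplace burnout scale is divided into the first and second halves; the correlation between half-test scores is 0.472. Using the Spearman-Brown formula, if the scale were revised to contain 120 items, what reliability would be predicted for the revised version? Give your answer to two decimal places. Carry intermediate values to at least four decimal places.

Full-test reliability from the split-half r: r_full = 2(0.472)/(1 + 0.472) = 0.6413
Then adjust to 120 items: n = 120/30 = 4.0000
r_new = n·r_full / (1 + (n − 1)·r_full) = 2.5652 / 2.9239 ≈ 0.8773

0.88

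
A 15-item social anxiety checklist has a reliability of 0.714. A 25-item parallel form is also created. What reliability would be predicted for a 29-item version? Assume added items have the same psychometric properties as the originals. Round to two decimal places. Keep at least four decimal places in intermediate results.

Only the ratio of lengths matters: n = 29/15 = 1.9333
r_{29} = n·r / (1 + (n − 1)·r) = 1.3804 / 1.6664 ≈ 0.8284

0.83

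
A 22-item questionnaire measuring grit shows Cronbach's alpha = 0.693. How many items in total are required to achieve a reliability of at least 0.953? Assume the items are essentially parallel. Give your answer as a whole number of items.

198

Invert Spearman-Brown to solve for n:
n = r_target (1 − r_old) / [ r_old (1 − r_target) ]
n = [0.953 × 0.307] / [0.693 × 0.047]
  = 0.292571 / 0.032571 = 8.9826
Items needed = n × 22 = 8.9826 × 22 ≈ 197.62 → round up to 198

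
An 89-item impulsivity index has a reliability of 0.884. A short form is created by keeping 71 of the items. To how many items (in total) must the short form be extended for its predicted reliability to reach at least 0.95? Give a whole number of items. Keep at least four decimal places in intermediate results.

First, r for the 71-item form: n = 71/89 = 0.7978, so r_71 = 0.7978·0.884/(1 + (0.7978 − 1)·0.884) = 0.8588
Length factor from the short form to reach 0.95: n' = 0.95(1 − 0.8588) / [0.8588(1 − 0.95)] ≈ 3.1239
Total items = 3.1239 × 71 = 221.80, rounded up to 222.

222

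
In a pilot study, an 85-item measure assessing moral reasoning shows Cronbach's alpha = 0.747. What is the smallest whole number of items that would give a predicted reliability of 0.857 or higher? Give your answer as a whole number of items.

173

Invert Spearman-Brown to solve for n:
n = r*(1 − r) / [ r (1 − r*) ]
n = [0.857 × 0.253] / [0.747 × 0.143]
n = 0.216821 / 0.106821 ≈ 2.0298
2.0298 × 85 = 172.53 → 173 items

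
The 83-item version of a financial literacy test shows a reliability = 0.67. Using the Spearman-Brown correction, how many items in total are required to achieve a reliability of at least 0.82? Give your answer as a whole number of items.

187

n = 0.82 × (1 − 0.67) / [ 0.67 × (1 − 0.82) ]
  = 0.2706 / 0.1206 = 2.2438
Items needed = n × 83 = 2.2438 × 83 ≈ 186.24 → round up to 187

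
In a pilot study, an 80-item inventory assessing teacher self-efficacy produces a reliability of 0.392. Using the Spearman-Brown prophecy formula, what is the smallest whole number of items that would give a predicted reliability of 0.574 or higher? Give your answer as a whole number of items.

n = 0.574 × (1 − 0.392) / [ 0.392 × (1 − 0.574) ]
  = 0.348992 / 0.166992 = 2.0899
So the test needs 2.0899 × 80 ≈ 167.19 items; rounding up, 168.

168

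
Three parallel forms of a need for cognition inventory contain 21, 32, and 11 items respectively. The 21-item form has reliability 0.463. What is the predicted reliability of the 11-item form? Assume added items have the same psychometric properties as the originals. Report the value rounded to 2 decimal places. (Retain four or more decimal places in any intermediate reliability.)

0.31

The 32-item form is not needed; work directly from the 21-item form with n = 11/21 = 0.5238.
r_{11} = n·r / (1 + (n − 1)·r) = 0.2425 / 0.7795 ≈ 0.3111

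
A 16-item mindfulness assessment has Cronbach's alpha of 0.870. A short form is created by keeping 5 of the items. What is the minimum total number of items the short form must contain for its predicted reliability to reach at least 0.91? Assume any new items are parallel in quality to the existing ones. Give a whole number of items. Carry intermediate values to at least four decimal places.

First, r for the 5-item form: n = 5/16 = 0.3125, so r_5 = 0.3125·0.870/(1 + (0.3125 − 1)·0.870) = 0.6765
Length factor from the short form to reach 0.91: n' = 0.91(1 − 0.6765) / [0.6765(1 − 0.91)] ≈ 4.8351
Total items = 4.8351 × 5 = 24.18, rounded up to 25.

25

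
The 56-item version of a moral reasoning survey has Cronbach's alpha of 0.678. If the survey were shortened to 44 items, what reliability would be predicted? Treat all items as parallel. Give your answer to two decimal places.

0.62

n = 44/56 = 0.7857
Apply the Spearman-Brown prophecy formula, r' = nr / [1 + (n − 1)r]:
r_new = 0.7857·0.678 / [1 + (0.7857 − 1)·0.678]
     = 0.5327 / 0.8547 = 0.6233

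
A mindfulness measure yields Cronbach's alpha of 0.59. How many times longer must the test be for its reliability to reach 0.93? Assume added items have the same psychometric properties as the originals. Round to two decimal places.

9.23

Invert Spearman-Brown to solve for n:
n = r*(1 − r) / [ r (1 − r*) ]
n = 0.93(1 − 0.59) / [0.59(1 − 0.93)]
  = 0.3813 / 0.0413 = 9.2324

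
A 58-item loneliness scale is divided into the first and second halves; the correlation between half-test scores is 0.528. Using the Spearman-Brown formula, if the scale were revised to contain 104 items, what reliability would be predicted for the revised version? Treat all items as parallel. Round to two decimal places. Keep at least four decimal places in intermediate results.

Spearman-Brown correction (n = 2): r_full = 2·0.528/(1 + 0.528) = 0.6911
Length factor from 58 to 104 items: n = 104/58 = 1.7931
r_new = n·r_full / (1 + (n − 1)·r_full) = 1.2392 / 1.5481 ≈ 0.8005

0.80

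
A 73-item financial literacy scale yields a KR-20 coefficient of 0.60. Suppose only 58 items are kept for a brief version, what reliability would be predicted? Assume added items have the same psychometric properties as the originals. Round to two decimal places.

Length ratio n = 58/73 = 0.7945
Apply the Spearman-Brown prophecy formula, r' = nr / [1 + (n − 1)r]:
r_new = (0.7945 × 0.60) / (1 + (0.7945 − 1) × 0.60)
     = 0.4767 / 0.8767 = 0.5437

0.54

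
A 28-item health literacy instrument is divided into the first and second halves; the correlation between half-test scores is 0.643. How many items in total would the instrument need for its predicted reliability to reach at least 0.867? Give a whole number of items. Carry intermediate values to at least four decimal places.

51

r_full = 2(0.643)/(1 + 0.643) = 0.7827
n = r_tgt(1 − r_full) / [r_full(1 − r_tgt)] = 0.867 × 0.2173 / (0.7827 × 0.133) ≈ 1.8098
Items = 1.8098 × 28 ≈ 50.67 → 51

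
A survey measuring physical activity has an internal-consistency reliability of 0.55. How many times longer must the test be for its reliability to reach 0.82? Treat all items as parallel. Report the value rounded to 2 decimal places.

n = [0.82 × 0.45] / [0.55 × 0.18]
n = 0.3690 / 0.0990 ≈ 3.7273

3.73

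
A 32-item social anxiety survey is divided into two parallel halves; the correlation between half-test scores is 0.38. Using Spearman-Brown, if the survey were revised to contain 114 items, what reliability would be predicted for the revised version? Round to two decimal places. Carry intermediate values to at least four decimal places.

0.81

First correct the split-half correlation to full-test reliability: r_full = 2 × 0.38 / (1 + 0.38) ≈ 0.5507
Length factor from 32 to 114 items: n = 114/32 = 3.5625
r_new = n·r_full / (1 + (n − 1)·r_full) = 1.9619 / 2.4112 ≈ 0.8137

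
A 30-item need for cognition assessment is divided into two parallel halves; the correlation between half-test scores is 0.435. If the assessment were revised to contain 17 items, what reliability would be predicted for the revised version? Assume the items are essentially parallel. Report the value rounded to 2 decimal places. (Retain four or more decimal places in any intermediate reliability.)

0.47

First correct the split-half correlation to full-test reliability: r_full = 2 × 0.435 / (1 + 0.435) ≈ 0.6063
Then adjust to 17 items: n = 17/30 = 0.5667
r_new = n·r_full / (1 + (n − 1)·r_full) = 0.3436 / 0.7373 ≈ 0.4660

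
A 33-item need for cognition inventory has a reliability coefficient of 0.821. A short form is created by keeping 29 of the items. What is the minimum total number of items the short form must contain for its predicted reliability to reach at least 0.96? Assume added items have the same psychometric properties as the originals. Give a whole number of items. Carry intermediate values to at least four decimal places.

First, r for the 29-item form: n = 29/33 = 0.8788, so r_29 = 0.8788·0.821/(1 + (0.8788 − 1)·0.821) = 0.8012
Then solve for n' with r_old = 0.8012, r_target = 0.96: n' = 0.96(1 − 0.8012)/[0.8012(1 − 0.96)] = 5.9551
Total items = 5.9551 × 29 = 172.70, rounded up to 173.

173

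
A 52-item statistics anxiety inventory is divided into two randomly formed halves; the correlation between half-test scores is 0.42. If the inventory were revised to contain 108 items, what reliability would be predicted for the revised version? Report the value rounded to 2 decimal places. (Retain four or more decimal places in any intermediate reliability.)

0.75

Full-test reliability from the split-half r: r_full = 2(0.42)/(1 + 0.42) = 0.5915
Length factor from 52 to 108 items: n = 108/52 = 2.0769
r_new = n·r_full / (1 + (n − 1)·r_full) = 1.2285 / 1.6370 ≈ 0.7505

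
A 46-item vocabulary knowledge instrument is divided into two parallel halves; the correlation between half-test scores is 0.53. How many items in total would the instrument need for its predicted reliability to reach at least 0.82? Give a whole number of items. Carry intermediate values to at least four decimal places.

Corrected full-test reliability: r_full = 2 × 0.53 / (1 + 0.53) ≈ 0.6928
n = r_tgt(1 − r_full) / [r_full(1 − r_tgt)] = 0.82 × 0.3072 / (0.6928 × 0.18) ≈ 2.0200
Required items = 2.0200 × 46 = 92.92, so 93 items.

93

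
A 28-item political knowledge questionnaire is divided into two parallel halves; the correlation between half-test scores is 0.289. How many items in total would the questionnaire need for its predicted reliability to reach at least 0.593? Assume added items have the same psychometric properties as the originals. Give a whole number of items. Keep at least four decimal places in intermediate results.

r_full = 2(0.289)/(1 + 0.289) = 0.4484
Solve Spearman-Brown for n: n = 0.593(1 − 0.4484) / [0.4484(1 − 0.593)] = 1.7923
Items = 1.7923 × 28 ≈ 50.18 → 51

51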